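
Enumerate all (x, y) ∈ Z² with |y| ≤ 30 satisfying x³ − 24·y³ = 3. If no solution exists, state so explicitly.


The equation is x³ - 24y³ = 3. For fixed y, x³ = 24·y³ + 3, so a solution requires the RHS to be a perfect cube.
Strategy: iterate y from -30 to 30, compute RHS = 24·y³ + 3, and check whether it is a (positive or negative) perfect cube.
Check small values of y:
  y = 0: RHS = 3 is not a perfect cube.
  y = 1: RHS = 27 = (3)³ ⇒ x = 3 works.
  y = -1: RHS = -21 is not a perfect cube.
  y = 2: RHS = 195 is not a perfect cube.
  y = -2: RHS = -189 is not a perfect cube.
  y = 3: RHS = 651 is not a perfect cube.
  y = -3: RHS = -645 is not a perfect cube.
Continuing the search up to |y| = 30 finds no further solutions beyond those listed.
Collected solutions: (3, 1).

Solutions (with |y| ≤ 30): (3, 1).


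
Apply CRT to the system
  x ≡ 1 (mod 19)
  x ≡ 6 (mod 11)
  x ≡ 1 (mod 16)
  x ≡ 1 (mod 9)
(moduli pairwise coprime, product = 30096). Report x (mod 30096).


Product of moduli M = 19 · 11 · 16 · 9 = 30096.
Merge one congruence at a time:
  Start: x ≡ 1 (mod 19).
  Combine with x ≡ 6 (mod 11); new modulus lcm = 209.
    Write x = 1 + 19·t and substitute into x ≡ 6 (mod 11): 19·t ≡ 6 − 1 = 5 (mod 11).
    Reduce coefficients mod 11: 8·t ≡ 5 (mod 11).
    The inverse of 8 mod 11 is 7 (since 8·7 = 56 = 5·11 + 1), so t ≡ 7·5 = 35 ≡ 2 (mod 11).
    Then x = 1 + 19·2 = 39, valid modulo lcm(19, 11) = 209: x ≡ 39 (mod 209).
  Combine with x ≡ 1 (mod 16); new modulus lcm = 3344.
    Write x = 39 + 209·t and substitute into x ≡ 1 (mod 16): 209·t ≡ 1 − 39 = -38 (mod 16).
    Reduce coefficients mod 16: 1·t ≡ 10 (mod 16).
    So t ≡ 10 (mod 16).
    Then x = 39 + 209·10 = 2129, valid modulo lcm(209, 16) = 3344: x ≡ 2129 (mod 3344).
  Combine with x ≡ 1 (mod 9); new modulus lcm = 30096.
    Write x = 2129 + 3344·t and substitute into x ≡ 1 (mod 9): 3344·t ≡ 1 − 2129 = -2128 (mod 9).
    Reduce coefficients mod 9: 5·t ≡ 5 (mod 9).
    The inverse of 5 mod 9 is 2 (since 5·2 = 10 = 1·9 + 1), so t ≡ 2·5 = 10 ≡ 1 (mod 9).
    Then x = 2129 + 3344·1 = 5473, valid modulo lcm(3344, 9) = 30096: x ≡ 5473 (mod 30096).
Verify against each original: 5473 mod 19 = 1, 5473 mod 11 = 6, 5473 mod 16 = 1, 5473 mod 9 = 1.

x ≡ 5473 (mod 30096).


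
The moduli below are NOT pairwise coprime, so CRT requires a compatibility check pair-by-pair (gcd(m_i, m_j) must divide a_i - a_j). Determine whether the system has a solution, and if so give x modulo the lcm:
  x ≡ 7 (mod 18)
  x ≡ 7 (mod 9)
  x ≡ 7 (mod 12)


Moduli 18, 9, 12 are not pairwise coprime, so CRT works modulo lcm(m_i) when all pairwise compatibility conditions hold.
Pairwise compatibility: gcd(m_i, m_j) must divide a_i - a_j for every pair.
Merge one congruence at a time:
  Start: x ≡ 7 (mod 18).
  Combine with x ≡ 7 (mod 9): gcd(18, 9) = 9; 7 - 7 = 0, which IS divisible by 9, so compatible.
    Write x = 7 + 18·t and substitute into x ≡ 7 (mod 9): 18·t ≡ 7 − 7 = 0 (mod 9).
    Divide the congruence (and modulus) by g = 9: 2·t ≡ 0 (mod 1).
    Modulo 1 every t works; take t = 0.
    Then x = 7 + 18·0 = 7, valid modulo lcm(18, 9) = 18: x ≡ 7 (mod 18).
  Combine with x ≡ 7 (mod 12): gcd(18, 12) = 6; 7 - 7 = 0, which IS divisible by 6, so compatible.
    Write x = 7 + 18·t and substitute into x ≡ 7 (mod 12): 18·t ≡ 7 − 7 = 0 (mod 12).
    Divide the congruence (and modulus) by g = 6: 3·t ≡ 0 (mod 2).
    Reduce coefficients mod 2: 1·t ≡ 0 (mod 2).
    So t ≡ 0 (mod 2).
    Then x = 7 + 18·0 = 7, valid modulo lcm(18, 12) = 36: x ≡ 7 (mod 36).
Verify: 7 mod 18 = 7, 7 mod 9 = 7, 7 mod 12 = 7.

x ≡ 7 (mod 36).


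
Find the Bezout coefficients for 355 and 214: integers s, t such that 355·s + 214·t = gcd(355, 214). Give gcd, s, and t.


Euclidean algorithm on (355, 214) — divide until remainder is 0:
  355 = 1 · 214 + 141
  214 = 1 · 141 + 73
  141 = 1 · 73 + 68
  73 = 1 · 68 + 5
  68 = 13 · 5 + 3
  5 = 1 · 3 + 2
  3 = 1 · 2 + 1
  2 = 2 · 1 + 0
gcd(355, 214) = 1.
Track Bezout coefficients alongside the remainders: start with r₀ = 355 = a·1 + b·0 (s = 1, t = 0) and r₁ = 214 = a·0 + b·1 (s = 0, t = 1); each new remainder r_{k+1} = r_{k-1} − q_k·r_k inherits s_{k+1} = s_{k-1} − q_k·s_k, t_{k+1} = t_{k-1} − q_k·t_k, so r_k = a·s_k + b·t_k at every step:
  q = 1: r = 141, s = 1 − 1·0 = 1, t = 0 − 1·1 = -1  (check: 355·1 + 214·(-1) = 141)
  q = 1: r = 73, s = 0 − 1·1 = -1, t = 1 − 1·(-1) = 2  (check: 355·(-1) + 214·2 = 73)
  q = 1: r = 68, s = 1 − 1·(-1) = 2, t = -1 − 1·2 = -3  (check: 355·2 + 214·(-3) = 68)
  q = 1: r = 5, s = -1 − 1·2 = -3, t = 2 − 1·(-3) = 5  (check: 355·(-3) + 214·5 = 5)
  q = 13: r = 3, s = 2 − 13·(-3) = 41, t = -3 − 13·5 = -68  (check: 355·41 + 214·(-68) = 3)
  q = 1: r = 2, s = -3 − 1·41 = -44, t = 5 − 1·(-68) = 73  (check: 355·(-44) + 214·73 = 2)
  q = 1: r = 1, s = 41 − 1·(-44) = 85, t = -68 − 1·73 = -141  (check: 355·85 + 214·(-141) = 1)
The row with r = 1 (the gcd) gives the Bezout coefficients s = 85, t = -141.
Result: 355 · (85) + 214 · (-141) = 1.

gcd(355, 214) = 1; s = 85, t = -141 (check: 355·85 + 214·(-141) = 1).


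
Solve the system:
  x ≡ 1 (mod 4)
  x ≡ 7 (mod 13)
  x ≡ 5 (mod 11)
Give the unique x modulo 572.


Moduli 4, 13, 11 are pairwise coprime; by CRT there is a unique solution modulo M = 4 · 13 · 11 = 572.
Solve pairwise, accumulating the modulus:
  Start with x ≡ 1 (mod 4).
  Combine with x ≡ 7 (mod 13): since gcd(4, 13) = 1, we get a unique residue mod 52.
    Write x = 1 + 4·t and substitute into x ≡ 7 (mod 13): 4·t ≡ 7 − 1 = 6 (mod 13).
    The inverse of 4 mod 13 is 10 (since 4·10 = 40 = 3·13 + 1), so t ≡ 10·6 = 60 ≡ 8 (mod 13).
    Then x = 1 + 4·8 = 33, valid modulo lcm(4, 13) = 52: x ≡ 33 (mod 52).
  Combine with x ≡ 5 (mod 11): since gcd(52, 11) = 1, we get a unique residue mod 572.
    Write x = 33 + 52·t and substitute into x ≡ 5 (mod 11): 52·t ≡ 5 − 33 = -28 (mod 11).
    Reduce coefficients mod 11: 8·t ≡ 5 (mod 11).
    The inverse of 8 mod 11 is 7 (since 8·7 = 56 = 5·11 + 1), so t ≡ 7·5 = 35 ≡ 2 (mod 11).
    Then x = 33 + 52·2 = 137, valid modulo lcm(52, 11) = 572: x ≡ 137 (mod 572).
Verify: 137 mod 4 = 1 ✓, 137 mod 13 = 7 ✓, 137 mod 11 = 5 ✓.

x ≡ 137 (mod 572).


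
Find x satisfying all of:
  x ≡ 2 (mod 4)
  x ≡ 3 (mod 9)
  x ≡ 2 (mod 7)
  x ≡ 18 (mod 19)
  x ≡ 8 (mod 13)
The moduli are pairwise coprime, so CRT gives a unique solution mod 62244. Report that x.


Product of moduli M = 4 · 9 · 7 · 19 · 13 = 62244.
Merge one congruence at a time:
  Start: x ≡ 2 (mod 4).
  Combine with x ≡ 3 (mod 9); new modulus lcm = 36.
    Write x = 2 + 4·t and substitute into x ≡ 3 (mod 9): 4·t ≡ 3 − 2 = 1 (mod 9).
    The inverse of 4 mod 9 is 7 (since 4·7 = 28 = 3·9 + 1), so t ≡ 7·1 = 7 ≡ 7 (mod 9).
    Then x = 2 + 4·7 = 30, valid modulo lcm(4, 9) = 36: x ≡ 30 (mod 36).
  Combine with x ≡ 2 (mod 7); new modulus lcm = 252.
    Write x = 30 + 36·t and substitute into x ≡ 2 (mod 7): 36·t ≡ 2 − 30 = -28 (mod 7).
    Reduce coefficients mod 7: 1·t ≡ 0 (mod 7).
    So t ≡ 0 (mod 7).
    Then x = 30 + 36·0 = 30, valid modulo lcm(36, 7) = 252: x ≡ 30 (mod 252).
  Combine with x ≡ 18 (mod 19); new modulus lcm = 4788.
    Write x = 30 + 252·t and substitute into x ≡ 18 (mod 19): 252·t ≡ 18 − 30 = -12 (mod 19).
    Reduce coefficients mod 19: 5·t ≡ 7 (mod 19).
    The inverse of 5 mod 19 is 4 (since 5·4 = 20 = 1·19 + 1), so t ≡ 4·7 = 28 ≡ 9 (mod 19).
    Then x = 30 + 252·9 = 2298, valid modulo lcm(252, 19) = 4788: x ≡ 2298 (mod 4788).
  Combine with x ≡ 8 (mod 13); new modulus lcm = 62244.
    Write x = 2298 + 4788·t and substitute into x ≡ 8 (mod 13): 4788·t ≡ 8 − 2298 = -2290 (mod 13).
    Reduce coefficients mod 13: 4·t ≡ 11 (mod 13).
    The inverse of 4 mod 13 is 10 (since 4·10 = 40 = 3·13 + 1), so t ≡ 10·11 = 110 ≡ 6 (mod 13).
    Then x = 2298 + 4788·6 = 31026, valid modulo lcm(4788, 13) = 62244: x ≡ 31026 (mod 62244).
Verify against each original: 31026 mod 4 = 2, 31026 mod 9 = 3, 31026 mod 7 = 2, 31026 mod 19 = 18, 31026 mod 13 = 8.

x ≡ 31026 (mod 62244).


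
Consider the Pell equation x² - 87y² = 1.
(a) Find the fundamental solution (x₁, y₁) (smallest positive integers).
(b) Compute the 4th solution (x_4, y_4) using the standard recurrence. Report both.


Step 1: Find the fundamental solution (x₁, y₁) of x² - 87y² = 1.
  Expand √87 as a continued fraction. a₀ = ⌊√87⌋ = 9; iterate m_{k+1} = d_k·a_k − m_k, d_{k+1} = (87 − m_{k+1}²)/d_k, a_{k+1} = ⌊(a₀ + m_{k+1})/d_{k+1}⌋ (starting m₀ = 0, d₀ = 1), with convergents p_k = a_k·p_{k-1} + p_{k-2}, q_k = a_k·q_{k-1} + q_{k-2} (p₋₁ = 1, q₋₁ = 0):
  k = 0: a₀ = 9; p₀/q₀ = 9/1; p₀² − 87·q₀² = 81 − 87 = -6.
  k = 1: m = 9, d = 6, a = ⌊(9 + 9)/6⌋ = 3; p/q = (3·9 + 1)/(3·1 + 0) = 28/3; p² − 87·q² = 784 − 783 = 1.
  The first convergent with p² − 87·q² = 1 gives the fundamental solution (x₁, y₁) = (28, 3).
Step 2: Apply the recurrence (x_{n+1}, y_{n+1}) = (x₁x_n + 87y₁y_n, x₁y_n + y₁x_n) repeatedly.
  From (x_1, y_1) = (28, 3): x_2 = 28·28 + 87·3·3 = 1567; y_2 = 28·3 + 3·28 = 168.
  From (x_2, y_2) = (1567, 168): x_3 = 28·1567 + 87·3·168 = 87724; y_3 = 28·168 + 3·1567 = 9405.
  From (x_3, y_3) = (87724, 9405): x_4 = 28·87724 + 87·3·9405 = 4910977; y_4 = 28·9405 + 3·87724 = 526512.
Step 3: Verify x_4² - 87·y_4² = 24117695094529 - 24117695094528 = 1 (should be 1). ✓

(x_1, y_1) = (28, 3); (x_4, y_4) = (4910977, 526512).


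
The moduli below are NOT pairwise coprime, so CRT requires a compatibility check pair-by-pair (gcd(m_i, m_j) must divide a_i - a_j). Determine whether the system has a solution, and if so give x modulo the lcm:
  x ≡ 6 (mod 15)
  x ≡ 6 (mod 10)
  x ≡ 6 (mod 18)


Moduli 15, 10, 18 are not pairwise coprime, so CRT works modulo lcm(m_i) when all pairwise compatibility conditions hold.
Pairwise compatibility: gcd(m_i, m_j) must divide a_i - a_j for every pair.
Merge one congruence at a time:
  Start: x ≡ 6 (mod 15).
  Combine with x ≡ 6 (mod 10): gcd(15, 10) = 5; 6 - 6 = 0, which IS divisible by 5, so compatible.
    Write x = 6 + 15·t and substitute into x ≡ 6 (mod 10): 15·t ≡ 6 − 6 = 0 (mod 10).
    Divide the congruence (and modulus) by g = 5: 3·t ≡ 0 (mod 2).
    Reduce coefficients mod 2: 1·t ≡ 0 (mod 2).
    So t ≡ 0 (mod 2).
    Then x = 6 + 15·0 = 6, valid modulo lcm(15, 10) = 30: x ≡ 6 (mod 30).
  Combine with x ≡ 6 (mod 18): gcd(30, 18) = 6; 6 - 6 = 0, which IS divisible by 6, so compatible.
    Write x = 6 + 30·t and substitute into x ≡ 6 (mod 18): 30·t ≡ 6 − 6 = 0 (mod 18).
    Divide the congruence (and modulus) by g = 6: 5·t ≡ 0 (mod 3).
    Reduce coefficients mod 3: 2·t ≡ 0 (mod 3).
    The inverse of 2 mod 3 is 2 (since 2·2 = 4 = 1·3 + 1), so t ≡ 2·0 = 0 ≡ 0 (mod 3).
    Then x = 6 + 30·0 = 6, valid modulo lcm(30, 18) = 90: x ≡ 6 (mod 90).
Verify: 6 mod 15 = 6, 6 mod 10 = 6, 6 mod 18 = 6.

x ≡ 6 (mod 90).


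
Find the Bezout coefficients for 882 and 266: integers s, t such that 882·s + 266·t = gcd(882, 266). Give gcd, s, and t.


Euclidean algorithm on (882, 266) — divide until remainder is 0:
  882 = 3 · 266 + 84
  266 = 3 · 84 + 14
  84 = 6 · 14 + 0
gcd(882, 266) = 14.
Track Bezout coefficients alongside the remainders: start with r₀ = 882 = a·1 + b·0 (s = 1, t = 0) and r₁ = 266 = a·0 + b·1 (s = 0, t = 1); each new remainder r_{k+1} = r_{k-1} − q_k·r_k inherits s_{k+1} = s_{k-1} − q_k·s_k, t_{k+1} = t_{k-1} − q_k·t_k, so r_k = a·s_k + b·t_k at every step:
  q = 3: r = 84, s = 1 − 3·0 = 1, t = 0 − 3·1 = -3  (check: 882·1 + 266·(-3) = 84)
  q = 3: r = 14, s = 0 − 3·1 = -3, t = 1 − 3·(-3) = 10  (check: 882·(-3) + 266·10 = 14)
The row with r = 14 (the gcd) gives the Bezout coefficients s = -3, t = 10.
Result: 882 · (-3) + 266 · (10) = 14.

gcd(882, 266) = 14; s = -3, t = 10 (check: 882·(-3) + 266·10 = 14).


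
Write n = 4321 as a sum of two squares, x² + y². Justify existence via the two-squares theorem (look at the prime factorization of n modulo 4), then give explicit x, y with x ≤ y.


Step 1: Factor n = 4321 = 29 · 149.
Step 2: Check the mod-4 condition on each prime factor: 29 ≡ 1 (mod 4), exponent 1; 149 ≡ 1 (mod 4), exponent 1.
All primes ≡ 3 (mod 4) appear to even exponent (or don't appear), so by the two-squares theorem n IS expressible as a sum of two squares.
Step 3: Build a representation. Here n = 29 · 149 is a product of primes ≡ 1 (mod 4). Each prime p ≡ 1 (mod 4) is itself a sum of two squares; find a² by testing p − a² for a perfect square:
  29: 29 − 1² = 28, 29 − 2² = 25 = 5² ⇒ 29 = 2² + 5².
  149: 149 − 1² = 148, 149 − 2² = 145, 149 − 3² = 140, 149 − 4² = 133, 149 − 5² = 124, 149 − 6² = 113, 149 − 7² = 100 = 10² ⇒ 149 = 7² + 10².
  Combine using the Brahmagupta–Fibonacci identity (a² + b²)(c² + d²) = (ac − bd)² + (ad + bc)² = (ac + bd)² + (ad − bc)²:
  29 · 149 = 4321: from (2² + 5²)(7² + 10²), take (2·7 − 5·10, 2·10 + 5·7) = (14 − 50, 20 + 35) = (-36, 55); dropping signs (only squares matter) gives (36, 55); check 36² + 55² = 1296 + 3025 = 4321 ✓.
Step 4: Order so x ≤ y and verify: 36² + 55² = 1296 + 3025 = 4321 = n. ✓

n = 4321 = 36² + 55² (one valid representation with x ≤ y).


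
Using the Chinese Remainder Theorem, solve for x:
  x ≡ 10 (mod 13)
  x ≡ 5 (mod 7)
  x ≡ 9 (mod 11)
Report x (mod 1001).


Moduli 13, 7, 11 are pairwise coprime; by CRT there is a unique solution modulo M = 13 · 7 · 11 = 1001.
Solve pairwise, accumulating the modulus:
  Start with x ≡ 10 (mod 13).
  Combine with x ≡ 5 (mod 7): since gcd(13, 7) = 1, we get a unique residue mod 91.
    Write x = 10 + 13·t and substitute into x ≡ 5 (mod 7): 13·t ≡ 5 − 10 = -5 (mod 7).
    Reduce coefficients mod 7: 6·t ≡ 2 (mod 7).
    The inverse of 6 mod 7 is 6 (since 6·6 = 36 = 5·7 + 1), so t ≡ 6·2 = 12 ≡ 5 (mod 7).
    Then x = 10 + 13·5 = 75, valid modulo lcm(13, 7) = 91: x ≡ 75 (mod 91).
  Combine with x ≡ 9 (mod 11): since gcd(91, 11) = 1, we get a unique residue mod 1001.
    Write x = 75 + 91·t and substitute into x ≡ 9 (mod 11): 91·t ≡ 9 − 75 = -66 (mod 11).
    Reduce coefficients mod 11: 3·t ≡ 0 (mod 11).
    The inverse of 3 mod 11 is 4 (since 3·4 = 12 = 1·11 + 1), so t ≡ 4·0 = 0 ≡ 0 (mod 11).
    Then x = 75 + 91·0 = 75, valid modulo lcm(91, 11) = 1001: x ≡ 75 (mod 1001).
Verify: 75 mod 13 = 10 ✓, 75 mod 7 = 5 ✓, 75 mod 11 = 9 ✓.

x ≡ 75 (mod 1001).


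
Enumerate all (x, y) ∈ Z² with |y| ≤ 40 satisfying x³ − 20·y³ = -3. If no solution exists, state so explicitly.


The equation is x³ - 20y³ = -3. For fixed y, x³ = 20·y³ − 3, so a solution requires the RHS to be a perfect cube.
Strategy: iterate y from -40 to 40, compute RHS = 20·y³ − 3, and check whether it is a (positive or negative) perfect cube.
Check small values of y:
  y = 0: RHS = -3 is not a perfect cube.
  y = 1: RHS = 17 is not a perfect cube.
  y = -1: RHS = -23 is not a perfect cube.
  y = 2: RHS = 157 is not a perfect cube.
  y = -2: RHS = -163 is not a perfect cube.
  y = 3: RHS = 537 is not a perfect cube.
  y = -3: RHS = -543 is not a perfect cube.
Continuing the search up to |y| = 40 finds no solutions either.
No (x, y) in the scanned range satisfies the equation.

No integer solutions with |y| ≤ 40.


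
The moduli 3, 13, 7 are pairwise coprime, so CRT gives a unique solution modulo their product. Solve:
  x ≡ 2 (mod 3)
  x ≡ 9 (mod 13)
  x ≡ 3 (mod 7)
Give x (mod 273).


Moduli 3, 13, 7 are pairwise coprime; by CRT there is a unique solution modulo M = 3 · 13 · 7 = 273.
Solve pairwise, accumulating the modulus:
  Start with x ≡ 2 (mod 3).
  Combine with x ≡ 9 (mod 13): since gcd(3, 13) = 1, we get a unique residue mod 39.
    Write x = 2 + 3·t and substitute into x ≡ 9 (mod 13): 3·t ≡ 9 − 2 = 7 (mod 13).
    The inverse of 3 mod 13 is 9 (since 3·9 = 27 = 2·13 + 1), so t ≡ 9·7 = 63 ≡ 11 (mod 13).
    Then x = 2 + 3·11 = 35, valid modulo lcm(3, 13) = 39: x ≡ 35 (mod 39).
  Combine with x ≡ 3 (mod 7): since gcd(39, 7) = 1, we get a unique residue mod 273.
    Write x = 35 + 39·t and substitute into x ≡ 3 (mod 7): 39·t ≡ 3 − 35 = -32 (mod 7).
    Reduce coefficients mod 7: 4·t ≡ 3 (mod 7).
    The inverse of 4 mod 7 is 2 (since 4·2 = 8 = 1·7 + 1), so t ≡ 2·3 = 6 ≡ 6 (mod 7).
    Then x = 35 + 39·6 = 269, valid modulo lcm(39, 7) = 273: x ≡ 269 (mod 273).
Verify: 269 mod 3 = 2 ✓, 269 mod 13 = 9 ✓, 269 mod 7 = 3 ✓.

x ≡ 269 (mod 273).


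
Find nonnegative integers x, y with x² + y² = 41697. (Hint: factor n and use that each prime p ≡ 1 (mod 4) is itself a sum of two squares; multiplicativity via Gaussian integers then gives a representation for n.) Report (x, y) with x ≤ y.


Step 1: Factor n = 41697 = 3^2 · 41 · 113.
Step 2: Check the mod-4 condition on each prime factor: 3 ≡ 3 (mod 4), exponent 2 (must be even); 41 ≡ 1 (mod 4), exponent 1; 113 ≡ 1 (mod 4), exponent 1.
All primes ≡ 3 (mod 4) appear to even exponent (or don't appear), so by the two-squares theorem n IS expressible as a sum of two squares.
Step 3: Build a representation. Group n = k² · m with k = 3 and m = 41 · 113 = 4633 (a product of primes ≡ 1 (mod 4)); a representation of m scales to one of n via (k·x)² + (k·y)² = k²(x² + y²). Each prime p ≡ 1 (mod 4) is itself a sum of two squares; find a² by testing p − a² for a perfect square:
  41: 41 − 1² = 40, 41 − 2² = 37, 41 − 3² = 32, 41 − 4² = 25 = 5² ⇒ 41 = 4² + 5².
  113: 113 − 1² = 112, 113 − 2² = 109, 113 − 3² = 104, 113 − 4² = 97, 113 − 5² = 88, 113 − 6² = 77, 113 − 7² = 64 = 8² ⇒ 113 = 7² + 8².
  Combine using the Brahmagupta–Fibonacci identity (a² + b²)(c² + d²) = (ac − bd)² + (ad + bc)² = (ac + bd)² + (ad − bc)²:
  41 · 113 = 4633: from (4² + 5²)(7² + 8²), take (4·7 − 5·8, 4·8 + 5·7) = (28 − 40, 32 + 35) = (-12, 67); dropping signs (only squares matter) gives (12, 67); check 12² + 67² = 144 + 4489 = 4633 ✓.
  Scale by k = 3: (3·12, 3·67) = (36, 201).
Step 4: Order so x ≤ y and verify: 36² + 201² = 1296 + 40401 = 41697 = n. ✓

n = 41697 = 36² + 201² (one valid representation with x ≤ y).


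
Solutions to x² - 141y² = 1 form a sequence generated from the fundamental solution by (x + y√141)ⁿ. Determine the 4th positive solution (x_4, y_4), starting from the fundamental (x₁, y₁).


Step 1: Find the fundamental solution (x₁, y₁) of x² - 141y² = 1.
  Expand √141 as a continued fraction. a₀ = ⌊√141⌋ = 11; iterate m_{k+1} = d_k·a_k − m_k, d_{k+1} = (141 − m_{k+1}²)/d_k, a_{k+1} = ⌊(a₀ + m_{k+1})/d_{k+1}⌋ (starting m₀ = 0, d₀ = 1), with convergents p_k = a_k·p_{k-1} + p_{k-2}, q_k = a_k·q_{k-1} + q_{k-2} (p₋₁ = 1, q₋₁ = 0):
  k = 0: a₀ = 11; p₀/q₀ = 11/1; p₀² − 141·q₀² = 121 − 141 = -20.
  k = 1: m = 11, d = 20, a = ⌊(11 + 11)/20⌋ = 1; p/q = (1·11 + 1)/(1·1 + 0) = 12/1; p² − 141·q² = 144 − 141 = 3.
  k = 2: m = 9, d = 3, a = ⌊(11 + 9)/3⌋ = 6; p/q = (6·12 + 11)/(6·1 + 1) = 83/7; p² − 141·q² = 6889 − 6909 = -20.
  k = 3: m = 9, d = 20, a = ⌊(11 + 9)/20⌋ = 1; p/q = (1·83 + 12)/(1·7 + 1) = 95/8; p² − 141·q² = 9025 − 9024 = 1.
  The first convergent with p² − 141·q² = 1 gives the fundamental solution (x₁, y₁) = (95, 8).
Step 2: Apply the recurrence (x_{n+1}, y_{n+1}) = (x₁x_n + 141y₁y_n, x₁y_n + y₁x_n) repeatedly.
  From (x_1, y_1) = (95, 8): x_2 = 95·95 + 141·8·8 = 18049; y_2 = 95·8 + 8·95 = 1520.
  From (x_2, y_2) = (18049, 1520): x_3 = 95·18049 + 141·8·1520 = 3429215; y_3 = 95·1520 + 8·18049 = 288792.
  From (x_3, y_3) = (3429215, 288792): x_4 = 95·3429215 + 141·8·288792 = 651532801; y_4 = 95·288792 + 8·3429215 = 54868960.
Step 3: Verify x_4² - 141·y_4² = 424494990778905601 - 424494990778905600 = 1 (should be 1). ✓

(x_1, y_1) = (95, 8); (x_4, y_4) = (651532801, 54868960).


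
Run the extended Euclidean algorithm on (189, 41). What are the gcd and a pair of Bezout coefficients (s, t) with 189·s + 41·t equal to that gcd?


Euclidean algorithm on (189, 41) — divide until remainder is 0:
  189 = 4 · 41 + 25
  41 = 1 · 25 + 16
  25 = 1 · 16 + 9
  16 = 1 · 9 + 7
  9 = 1 · 7 + 2
  7 = 3 · 2 + 1
  2 = 2 · 1 + 0
gcd(189, 41) = 1.
Track Bezout coefficients alongside the remainders: start with r₀ = 189 = a·1 + b·0 (s = 1, t = 0) and r₁ = 41 = a·0 + b·1 (s = 0, t = 1); each new remainder r_{k+1} = r_{k-1} − q_k·r_k inherits s_{k+1} = s_{k-1} − q_k·s_k, t_{k+1} = t_{k-1} − q_k·t_k, so r_k = a·s_k + b·t_k at every step:
  q = 4: r = 25, s = 1 − 4·0 = 1, t = 0 − 4·1 = -4  (check: 189·1 + 41·(-4) = 25)
  q = 1: r = 16, s = 0 − 1·1 = -1, t = 1 − 1·(-4) = 5  (check: 189·(-1) + 41·5 = 16)
  q = 1: r = 9, s = 1 − 1·(-1) = 2, t = -4 − 1·5 = -9  (check: 189·2 + 41·(-9) = 9)
  q = 1: r = 7, s = -1 − 1·2 = -3, t = 5 − 1·(-9) = 14  (check: 189·(-3) + 41·14 = 7)
  q = 1: r = 2, s = 2 − 1·(-3) = 5, t = -9 − 1·14 = -23  (check: 189·5 + 41·(-23) = 2)
  q = 3: r = 1, s = -3 − 3·5 = -18, t = 14 − 3·(-23) = 83  (check: 189·(-18) + 41·83 = 1)
The row with r = 1 (the gcd) gives the Bezout coefficients s = -18, t = 83.
Result: 189 · (-18) + 41 · (83) = 1.

gcd(189, 41) = 1; s = -18, t = 83 (check: 189·(-18) + 41·83 = 1).


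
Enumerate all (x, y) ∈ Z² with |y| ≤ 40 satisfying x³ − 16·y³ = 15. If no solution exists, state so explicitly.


The equation is x³ - 16y³ = 15. For fixed y, x³ = 16·y³ + 15, so a solution requires the RHS to be a perfect cube.
Strategy: iterate y from -40 to 40, compute RHS = 16·y³ + 15, and check whether it is a (positive or negative) perfect cube.
Check small values of y:
  y = 0: RHS = 15 is not a perfect cube.
  y = 1: RHS = 31 is not a perfect cube.
  y = -1: RHS = -1 = (-1)³ ⇒ x = -1 works.
  y = 2: RHS = 143 is not a perfect cube.
  y = -2: RHS = -113 is not a perfect cube.
  y = 3: RHS = 447 is not a perfect cube.
  y = -3: RHS = -417 is not a perfect cube.
Continuing the search up to |y| = 40 finds no further solutions beyond those listed.
Collected solutions: (-1, -1).

Solutions (with |y| ≤ 40): (-1, -1).


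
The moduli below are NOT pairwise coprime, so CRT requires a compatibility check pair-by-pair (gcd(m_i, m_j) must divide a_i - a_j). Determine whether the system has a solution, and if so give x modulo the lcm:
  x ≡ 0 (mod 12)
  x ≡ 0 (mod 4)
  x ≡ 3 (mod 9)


Moduli 12, 4, 9 are not pairwise coprime, so CRT works modulo lcm(m_i) when all pairwise compatibility conditions hold.
Pairwise compatibility: gcd(m_i, m_j) must divide a_i - a_j for every pair.
Merge one congruence at a time:
  Start: x ≡ 0 (mod 12).
  Combine with x ≡ 0 (mod 4): gcd(12, 4) = 4; 0 - 0 = 0, which IS divisible by 4, so compatible.
    Write x = 0 + 12·t and substitute into x ≡ 0 (mod 4): 12·t ≡ 0 − 0 = 0 (mod 4).
    Divide the congruence (and modulus) by g = 4: 3·t ≡ 0 (mod 1).
    Modulo 1 every t works; take t = 0.
    Then x = 0 + 12·0 = 0, valid modulo lcm(12, 4) = 12: x ≡ 0 (mod 12).
  Combine with x ≡ 3 (mod 9): gcd(12, 9) = 3; 3 - 0 = 3, which IS divisible by 3, so compatible.
    Write x = 0 + 12·t and substitute into x ≡ 3 (mod 9): 12·t ≡ 3 − 0 = 3 (mod 9).
    Divide the congruence (and modulus) by g = 3: 4·t ≡ 1 (mod 3).
    Reduce coefficients mod 3: 1·t ≡ 1 (mod 3).
    So t ≡ 1 (mod 3).
    Then x = 0 + 12·1 = 12, valid modulo lcm(12, 9) = 36: x ≡ 12 (mod 36).
Verify: 12 mod 12 = 0, 12 mod 4 = 0, 12 mod 9 = 3.

x ≡ 12 (mod 36).


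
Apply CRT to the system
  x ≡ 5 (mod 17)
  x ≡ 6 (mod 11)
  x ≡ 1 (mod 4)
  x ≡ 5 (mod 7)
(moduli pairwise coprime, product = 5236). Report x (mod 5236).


Product of moduli M = 17 · 11 · 4 · 7 = 5236.
Merge one congruence at a time:
  Start: x ≡ 5 (mod 17).
  Combine with x ≡ 6 (mod 11); new modulus lcm = 187.
    Write x = 5 + 17·t and substitute into x ≡ 6 (mod 11): 17·t ≡ 6 − 5 = 1 (mod 11).
    Reduce coefficients mod 11: 6·t ≡ 1 (mod 11).
    The inverse of 6 mod 11 is 2 (since 6·2 = 12 = 1·11 + 1), so t ≡ 2·1 = 2 ≡ 2 (mod 11).
    Then x = 5 + 17·2 = 39, valid modulo lcm(17, 11) = 187: x ≡ 39 (mod 187).
  Combine with x ≡ 1 (mod 4); new modulus lcm = 748.
    Write x = 39 + 187·t and substitute into x ≡ 1 (mod 4): 187·t ≡ 1 − 39 = -38 (mod 4).
    Reduce coefficients mod 4: 3·t ≡ 2 (mod 4).
    The inverse of 3 mod 4 is 3 (since 3·3 = 9 = 2·4 + 1), so t ≡ 3·2 = 6 ≡ 2 (mod 4).
    Then x = 39 + 187·2 = 413, valid modulo lcm(187, 4) = 748: x ≡ 413 (mod 748).
  Combine with x ≡ 5 (mod 7); new modulus lcm = 5236.
    Write x = 413 + 748·t and substitute into x ≡ 5 (mod 7): 748·t ≡ 5 − 413 = -408 (mod 7).
    Reduce coefficients mod 7: 6·t ≡ 5 (mod 7).
    The inverse of 6 mod 7 is 6 (since 6·6 = 36 = 5·7 + 1), so t ≡ 6·5 = 30 ≡ 2 (mod 7).
    Then x = 413 + 748·2 = 1909, valid modulo lcm(748, 7) = 5236: x ≡ 1909 (mod 5236).
Verify against each original: 1909 mod 17 = 5, 1909 mod 11 = 6, 1909 mod 4 = 1, 1909 mod 7 = 5.

x ≡ 1909 (mod 5236).


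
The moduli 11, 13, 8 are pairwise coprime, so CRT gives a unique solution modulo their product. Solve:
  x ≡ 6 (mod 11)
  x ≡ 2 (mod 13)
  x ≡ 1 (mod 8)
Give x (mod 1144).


Moduli 11, 13, 8 are pairwise coprime; by CRT there is a unique solution modulo M = 11 · 13 · 8 = 1144.
Solve pairwise, accumulating the modulus:
  Start with x ≡ 6 (mod 11).
  Combine with x ≡ 2 (mod 13): since gcd(11, 13) = 1, we get a unique residue mod 143.
    Write x = 6 + 11·t and substitute into x ≡ 2 (mod 13): 11·t ≡ 2 − 6 = -4 (mod 13).
    Reduce coefficients mod 13: 11·t ≡ 9 (mod 13).
    The inverse of 11 mod 13 is 6 (since 11·6 = 66 = 5·13 + 1), so t ≡ 6·9 = 54 ≡ 2 (mod 13).
    Then x = 6 + 11·2 = 28, valid modulo lcm(11, 13) = 143: x ≡ 28 (mod 143).
  Combine with x ≡ 1 (mod 8): since gcd(143, 8) = 1, we get a unique residue mod 1144.
    Write x = 28 + 143·t and substitute into x ≡ 1 (mod 8): 143·t ≡ 1 − 28 = -27 (mod 8).
    Reduce coefficients mod 8: 7·t ≡ 5 (mod 8).
    The inverse of 7 mod 8 is 7 (since 7·7 = 49 = 6·8 + 1), so t ≡ 7·5 = 35 ≡ 3 (mod 8).
    Then x = 28 + 143·3 = 457, valid modulo lcm(143, 8) = 1144: x ≡ 457 (mod 1144).
Verify: 457 mod 11 = 6 ✓, 457 mod 13 = 2 ✓, 457 mod 8 = 1 ✓.

x ≡ 457 (mod 1144).


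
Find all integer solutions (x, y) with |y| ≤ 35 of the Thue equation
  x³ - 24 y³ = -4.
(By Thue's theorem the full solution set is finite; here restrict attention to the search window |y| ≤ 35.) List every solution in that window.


The equation is x³ - 24y³ = -4. For fixed y, x³ = 24·y³ − 4, so a solution requires the RHS to be a perfect cube.
Strategy: iterate y from -35 to 35, compute RHS = 24·y³ − 4, and check whether it is a (positive or negative) perfect cube.
Check small values of y:
  y = 0: RHS = -4 is not a perfect cube.
  y = 1: RHS = 20 is not a perfect cube.
  y = -1: RHS = -28 is not a perfect cube.
  y = 2: RHS = 188 is not a perfect cube.
  y = -2: RHS = -196 is not a perfect cube.
  y = 3: RHS = 644 is not a perfect cube.
  y = -3: RHS = -652 is not a perfect cube.
Continuing the search up to |y| = 35 finds no solutions either.
No (x, y) in the scanned range satisfies the equation.

No integer solutions with |y| ≤ 35.


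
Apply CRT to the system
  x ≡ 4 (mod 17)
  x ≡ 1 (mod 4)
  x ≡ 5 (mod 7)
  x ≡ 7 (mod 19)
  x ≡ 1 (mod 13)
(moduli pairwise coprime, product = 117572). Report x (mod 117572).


Product of moduli M = 17 · 4 · 7 · 19 · 13 = 117572.
Merge one congruence at a time:
  Start: x ≡ 4 (mod 17).
  Combine with x ≡ 1 (mod 4); new modulus lcm = 68.
    Write x = 4 + 17·t and substitute into x ≡ 1 (mod 4): 17·t ≡ 1 − 4 = -3 (mod 4).
    Reduce coefficients mod 4: 1·t ≡ 1 (mod 4).
    So t ≡ 1 (mod 4).
    Then x = 4 + 17·1 = 21, valid modulo lcm(17, 4) = 68: x ≡ 21 (mod 68).
  Combine with x ≡ 5 (mod 7); new modulus lcm = 476.
    Write x = 21 + 68·t and substitute into x ≡ 5 (mod 7): 68·t ≡ 5 − 21 = -16 (mod 7).
    Reduce coefficients mod 7: 5·t ≡ 5 (mod 7).
    The inverse of 5 mod 7 is 3 (since 5·3 = 15 = 2·7 + 1), so t ≡ 3·5 = 15 ≡ 1 (mod 7).
    Then x = 21 + 68·1 = 89, valid modulo lcm(68, 7) = 476: x ≡ 89 (mod 476).
  Combine with x ≡ 7 (mod 19); new modulus lcm = 9044.
    Write x = 89 + 476·t and substitute into x ≡ 7 (mod 19): 476·t ≡ 7 − 89 = -82 (mod 19).
    Reduce coefficients mod 19: 1·t ≡ 13 (mod 19).
    So t ≡ 13 (mod 19).
    Then x = 89 + 476·13 = 6277, valid modulo lcm(476, 19) = 9044: x ≡ 6277 (mod 9044).
  Combine with x ≡ 1 (mod 13); new modulus lcm = 117572.
    Write x = 6277 + 9044·t and substitute into x ≡ 1 (mod 13): 9044·t ≡ 1 − 6277 = -6276 (mod 13).
    Reduce coefficients mod 13: 9·t ≡ 3 (mod 13).
    The inverse of 9 mod 13 is 3 (since 9·3 = 27 = 2·13 + 1), so t ≡ 3·3 = 9 ≡ 9 (mod 13).
    Then x = 6277 + 9044·9 = 87673, valid modulo lcm(9044, 13) = 117572: x ≡ 87673 (mod 117572).
Verify against each original: 87673 mod 17 = 4, 87673 mod 4 = 1, 87673 mod 7 = 5, 87673 mod 19 = 7, 87673 mod 13 = 1.

x ≡ 87673 (mod 117572).


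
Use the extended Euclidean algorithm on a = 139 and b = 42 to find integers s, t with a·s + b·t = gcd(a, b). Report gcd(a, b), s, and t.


Euclidean algorithm on (139, 42) — divide until remainder is 0:
  139 = 3 · 42 + 13
  42 = 3 · 13 + 3
  13 = 4 · 3 + 1
  3 = 3 · 1 + 0
gcd(139, 42) = 1.
Track Bezout coefficients alongside the remainders: start with r₀ = 139 = a·1 + b·0 (s = 1, t = 0) and r₁ = 42 = a·0 + b·1 (s = 0, t = 1); each new remainder r_{k+1} = r_{k-1} − q_k·r_k inherits s_{k+1} = s_{k-1} − q_k·s_k, t_{k+1} = t_{k-1} − q_k·t_k, so r_k = a·s_k + b·t_k at every step:
  q = 3: r = 13, s = 1 − 3·0 = 1, t = 0 − 3·1 = -3  (check: 139·1 + 42·(-3) = 13)
  q = 3: r = 3, s = 0 − 3·1 = -3, t = 1 − 3·(-3) = 10  (check: 139·(-3) + 42·10 = 3)
  q = 4: r = 1, s = 1 − 4·(-3) = 13, t = -3 − 4·10 = -43  (check: 139·13 + 42·(-43) = 1)
The row with r = 1 (the gcd) gives the Bezout coefficients s = 13, t = -43.
Result: 139 · (13) + 42 · (-43) = 1.

gcd(139, 42) = 1; s = 13, t = -43 (check: 139·13 + 42·(-43) = 1).


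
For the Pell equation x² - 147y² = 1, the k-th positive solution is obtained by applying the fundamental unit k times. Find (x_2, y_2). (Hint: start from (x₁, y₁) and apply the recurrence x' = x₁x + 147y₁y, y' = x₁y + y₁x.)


Step 1: Find the fundamental solution (x₁, y₁) of x² - 147y² = 1.
  Expand √147 as a continued fraction. a₀ = ⌊√147⌋ = 12; iterate m_{k+1} = d_k·a_k − m_k, d_{k+1} = (147 − m_{k+1}²)/d_k, a_{k+1} = ⌊(a₀ + m_{k+1})/d_{k+1}⌋ (starting m₀ = 0, d₀ = 1), with convergents p_k = a_k·p_{k-1} + p_{k-2}, q_k = a_k·q_{k-1} + q_{k-2} (p₋₁ = 1, q₋₁ = 0):
  k = 0: a₀ = 12; p₀/q₀ = 12/1; p₀² − 147·q₀² = 144 − 147 = -3.
  k = 1: m = 12, d = 3, a = ⌊(12 + 12)/3⌋ = 8; p/q = (8·12 + 1)/(8·1 + 0) = 97/8; p² − 147·q² = 9409 − 9408 = 1.
  The first convergent with p² − 147·q² = 1 gives the fundamental solution (x₁, y₁) = (97, 8).
Step 2: Apply the recurrence (x_{n+1}, y_{n+1}) = (x₁x_n + 147y₁y_n, x₁y_n + y₁x_n) repeatedly.
  From (x_1, y_1) = (97, 8): x_2 = 97·97 + 147·8·8 = 18817; y_2 = 97·8 + 8·97 = 1552.
Step 3: Verify x_2² - 147·y_2² = 354079489 - 354079488 = 1 (should be 1). ✓

(x_1, y_1) = (97, 8); (x_2, y_2) = (18817, 1552).


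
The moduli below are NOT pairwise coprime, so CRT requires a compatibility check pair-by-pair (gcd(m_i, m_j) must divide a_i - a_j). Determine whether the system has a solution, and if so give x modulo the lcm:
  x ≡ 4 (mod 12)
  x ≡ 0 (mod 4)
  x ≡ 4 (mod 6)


Moduli 12, 4, 6 are not pairwise coprime, so CRT works modulo lcm(m_i) when all pairwise compatibility conditions hold.
Pairwise compatibility: gcd(m_i, m_j) must divide a_i - a_j for every pair.
Merge one congruence at a time:
  Start: x ≡ 4 (mod 12).
  Combine with x ≡ 0 (mod 4): gcd(12, 4) = 4; 0 - 4 = -4, which IS divisible by 4, so compatible.
    Write x = 4 + 12·t and substitute into x ≡ 0 (mod 4): 12·t ≡ 0 − 4 = -4 (mod 4).
    Divide the congruence (and modulus) by g = 4: 3·t ≡ -1 (mod 1).
    Modulo 1 every t works; take t = 0.
    Then x = 4 + 12·0 = 4, valid modulo lcm(12, 4) = 12: x ≡ 4 (mod 12).
  Combine with x ≡ 4 (mod 6): gcd(12, 6) = 6; 4 - 4 = 0, which IS divisible by 6, so compatible.
    Write x = 4 + 12·t and substitute into x ≡ 4 (mod 6): 12·t ≡ 4 − 4 = 0 (mod 6).
    Divide the congruence (and modulus) by g = 6: 2·t ≡ 0 (mod 1).
    Modulo 1 every t works; take t = 0.
    Then x = 4 + 12·0 = 4, valid modulo lcm(12, 6) = 12: x ≡ 4 (mod 12).
Verify: 4 mod 12 = 4, 4 mod 4 = 0, 4 mod 6 = 4.

x ≡ 4 (mod 12).


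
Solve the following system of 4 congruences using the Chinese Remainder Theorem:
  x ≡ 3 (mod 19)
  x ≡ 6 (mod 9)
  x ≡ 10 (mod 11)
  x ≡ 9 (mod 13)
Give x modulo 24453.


Product of moduli M = 19 · 9 · 11 · 13 = 24453.
Merge one congruence at a time:
  Start: x ≡ 3 (mod 19).
  Combine with x ≡ 6 (mod 9); new modulus lcm = 171.
    Write x = 3 + 19·t and substitute into x ≡ 6 (mod 9): 19·t ≡ 6 − 3 = 3 (mod 9).
    Reduce coefficients mod 9: 1·t ≡ 3 (mod 9).
    So t ≡ 3 (mod 9).
    Then x = 3 + 19·3 = 60, valid modulo lcm(19, 9) = 171: x ≡ 60 (mod 171).
  Combine with x ≡ 10 (mod 11); new modulus lcm = 1881.
    Write x = 60 + 171·t and substitute into x ≡ 10 (mod 11): 171·t ≡ 10 − 60 = -50 (mod 11).
    Reduce coefficients mod 11: 6·t ≡ 5 (mod 11).
    The inverse of 6 mod 11 is 2 (since 6·2 = 12 = 1·11 + 1), so t ≡ 2·5 = 10 ≡ 10 (mod 11).
    Then x = 60 + 171·10 = 1770, valid modulo lcm(171, 11) = 1881: x ≡ 1770 (mod 1881).
  Combine with x ≡ 9 (mod 13); new modulus lcm = 24453.
    Write x = 1770 + 1881·t and substitute into x ≡ 9 (mod 13): 1881·t ≡ 9 − 1770 = -1761 (mod 13).
    Reduce coefficients mod 13: 9·t ≡ 7 (mod 13).
    The inverse of 9 mod 13 is 3 (since 9·3 = 27 = 2·13 + 1), so t ≡ 3·7 = 21 ≡ 8 (mod 13).
    Then x = 1770 + 1881·8 = 16818, valid modulo lcm(1881, 13) = 24453: x ≡ 16818 (mod 24453).
Verify against each original: 16818 mod 19 = 3, 16818 mod 9 = 6, 16818 mod 11 = 10, 16818 mod 13 = 9.

x ≡ 16818 (mod 24453).


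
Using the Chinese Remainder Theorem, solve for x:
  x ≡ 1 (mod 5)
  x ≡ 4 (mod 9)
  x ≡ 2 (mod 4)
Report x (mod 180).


Moduli 5, 9, 4 are pairwise coprime; by CRT there is a unique solution modulo M = 5 · 9 · 4 = 180.
Solve pairwise, accumulating the modulus:
  Start with x ≡ 1 (mod 5).
  Combine with x ≡ 4 (mod 9): since gcd(5, 9) = 1, we get a unique residue mod 45.
    Write x = 1 + 5·t and substitute into x ≡ 4 (mod 9): 5·t ≡ 4 − 1 = 3 (mod 9).
    The inverse of 5 mod 9 is 2 (since 5·2 = 10 = 1·9 + 1), so t ≡ 2·3 = 6 ≡ 6 (mod 9).
    Then x = 1 + 5·6 = 31, valid modulo lcm(5, 9) = 45: x ≡ 31 (mod 45).
  Combine with x ≡ 2 (mod 4): since gcd(45, 4) = 1, we get a unique residue mod 180.
    Write x = 31 + 45·t and substitute into x ≡ 2 (mod 4): 45·t ≡ 2 − 31 = -29 (mod 4).
    Reduce coefficients mod 4: 1·t ≡ 3 (mod 4).
    So t ≡ 3 (mod 4).
    Then x = 31 + 45·3 = 166, valid modulo lcm(45, 4) = 180: x ≡ 166 (mod 180).
Verify: 166 mod 5 = 1 ✓, 166 mod 9 = 4 ✓, 166 mod 4 = 2 ✓.

x ≡ 166 (mod 180).


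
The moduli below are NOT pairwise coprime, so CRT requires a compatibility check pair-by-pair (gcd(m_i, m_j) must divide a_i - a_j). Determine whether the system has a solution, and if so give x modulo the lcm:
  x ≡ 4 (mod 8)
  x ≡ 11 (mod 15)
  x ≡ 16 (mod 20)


Moduli 8, 15, 20 are not pairwise coprime, so CRT works modulo lcm(m_i) when all pairwise compatibility conditions hold.
Pairwise compatibility: gcd(m_i, m_j) must divide a_i - a_j for every pair.
Merge one congruence at a time:
  Start: x ≡ 4 (mod 8).
  Combine with x ≡ 11 (mod 15): gcd(8, 15) = 1; 11 - 4 = 7, which IS divisible by 1, so compatible.
    Write x = 4 + 8·t and substitute into x ≡ 11 (mod 15): 8·t ≡ 11 − 4 = 7 (mod 15).
    The inverse of 8 mod 15 is 2 (since 8·2 = 16 = 1·15 + 1), so t ≡ 2·7 = 14 ≡ 14 (mod 15).
    Then x = 4 + 8·14 = 116, valid modulo lcm(8, 15) = 120: x ≡ 116 (mod 120).
  Combine with x ≡ 16 (mod 20): gcd(120, 20) = 20; 16 - 116 = -100, which IS divisible by 20, so compatible.
    Write x = 116 + 120·t and substitute into x ≡ 16 (mod 20): 120·t ≡ 16 − 116 = -100 (mod 20).
    Divide the congruence (and modulus) by g = 20: 6·t ≡ -5 (mod 1).
    Modulo 1 every t works; take t = 0.
    Then x = 116 + 120·0 = 116, valid modulo lcm(120, 20) = 120: x ≡ 116 (mod 120).
Verify: 116 mod 8 = 4, 116 mod 15 = 11, 116 mod 20 = 16.

x ≡ 116 (mod 120).


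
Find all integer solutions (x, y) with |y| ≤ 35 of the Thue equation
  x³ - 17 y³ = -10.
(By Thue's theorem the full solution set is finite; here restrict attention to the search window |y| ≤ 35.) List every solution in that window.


The equation is x³ - 17y³ = -10. For fixed y, x³ = 17·y³ − 10, so a solution requires the RHS to be a perfect cube.
Strategy: iterate y from -35 to 35, compute RHS = 17·y³ − 10, and check whether it is a (positive or negative) perfect cube.
Check small values of y:
  y = 0: RHS = -10 is not a perfect cube.
  y = 1: RHS = 7 is not a perfect cube.
  y = -1: RHS = -27 = (-3)³ ⇒ x = -3 works.
  y = 2: RHS = 126 is not a perfect cube.
  y = -2: RHS = -146 is not a perfect cube.
  y = 3: RHS = 449 is not a perfect cube.
  y = -3: RHS = -469 is not a perfect cube.
Continuing the search up to |y| = 35 finds no further solutions beyond those listed.
Collected solutions: (-3, -1).

Solutions (with |y| ≤ 35): (-3, -1).


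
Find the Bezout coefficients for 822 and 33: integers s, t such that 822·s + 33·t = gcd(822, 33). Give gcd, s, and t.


Euclidean algorithm on (822, 33) — divide until remainder is 0:
  822 = 24 · 33 + 30
  33 = 1 · 30 + 3
  30 = 10 · 3 + 0
gcd(822, 33) = 3.
Track Bezout coefficients alongside the remainders: start with r₀ = 822 = a·1 + b·0 (s = 1, t = 0) and r₁ = 33 = a·0 + b·1 (s = 0, t = 1); each new remainder r_{k+1} = r_{k-1} − q_k·r_k inherits s_{k+1} = s_{k-1} − q_k·s_k, t_{k+1} = t_{k-1} − q_k·t_k, so r_k = a·s_k + b·t_k at every step:
  q = 24: r = 30, s = 1 − 24·0 = 1, t = 0 − 24·1 = -24  (check: 822·1 + 33·(-24) = 30)
  q = 1: r = 3, s = 0 − 1·1 = -1, t = 1 − 1·(-24) = 25  (check: 822·(-1) + 33·25 = 3)
The row with r = 3 (the gcd) gives the Bezout coefficients s = -1, t = 25.
Result: 822 · (-1) + 33 · (25) = 3.

gcd(822, 33) = 3; s = -1, t = 25 (check: 822·(-1) + 33·25 = 3).


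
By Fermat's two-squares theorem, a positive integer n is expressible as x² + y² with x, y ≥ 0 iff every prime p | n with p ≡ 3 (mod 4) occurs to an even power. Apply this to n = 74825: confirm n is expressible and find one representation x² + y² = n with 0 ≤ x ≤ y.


Step 1: Factor n = 74825 = 5^2 · 41 · 73.
Step 2: Check the mod-4 condition on each prime factor: 5 ≡ 1 (mod 4), exponent 2; 41 ≡ 1 (mod 4), exponent 1; 73 ≡ 1 (mod 4), exponent 1.
All primes ≡ 3 (mod 4) appear to even exponent (or don't appear), so by the two-squares theorem n IS expressible as a sum of two squares.
Step 3: Build a representation. Group n = k² · m with k = 5 and m = 41 · 73 = 2993 (a product of primes ≡ 1 (mod 4)); a representation of m scales to one of n via (k·x)² + (k·y)² = k²(x² + y²). Each prime p ≡ 1 (mod 4) is itself a sum of two squares; find a² by testing p − a² for a perfect square:
  41: 41 − 1² = 40, 41 − 2² = 37, 41 − 3² = 32, 41 − 4² = 25 = 5² ⇒ 41 = 4² + 5².
  73: 73 − 1² = 72, 73 − 2² = 69, 73 − 3² = 64 = 8² ⇒ 73 = 3² + 8².
  Combine using the Brahmagupta–Fibonacci identity (a² + b²)(c² + d²) = (ac − bd)² + (ad + bc)² = (ac + bd)² + (ad − bc)²:
  41 · 73 = 2993: from (4² + 5²)(3² + 8²), take (4·3 − 5·8, 4·8 + 5·3) = (12 − 40, 32 + 15) = (-28, 47); dropping signs (only squares matter) gives (28, 47); check 28² + 47² = 784 + 2209 = 2993 ✓.
  Scale by k = 5: (5·28, 5·47) = (140, 235).
Step 4: Order so x ≤ y and verify: 140² + 235² = 19600 + 55225 = 74825 = n. ✓

n = 74825 = 140² + 235² (one valid representation with x ≤ y).
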